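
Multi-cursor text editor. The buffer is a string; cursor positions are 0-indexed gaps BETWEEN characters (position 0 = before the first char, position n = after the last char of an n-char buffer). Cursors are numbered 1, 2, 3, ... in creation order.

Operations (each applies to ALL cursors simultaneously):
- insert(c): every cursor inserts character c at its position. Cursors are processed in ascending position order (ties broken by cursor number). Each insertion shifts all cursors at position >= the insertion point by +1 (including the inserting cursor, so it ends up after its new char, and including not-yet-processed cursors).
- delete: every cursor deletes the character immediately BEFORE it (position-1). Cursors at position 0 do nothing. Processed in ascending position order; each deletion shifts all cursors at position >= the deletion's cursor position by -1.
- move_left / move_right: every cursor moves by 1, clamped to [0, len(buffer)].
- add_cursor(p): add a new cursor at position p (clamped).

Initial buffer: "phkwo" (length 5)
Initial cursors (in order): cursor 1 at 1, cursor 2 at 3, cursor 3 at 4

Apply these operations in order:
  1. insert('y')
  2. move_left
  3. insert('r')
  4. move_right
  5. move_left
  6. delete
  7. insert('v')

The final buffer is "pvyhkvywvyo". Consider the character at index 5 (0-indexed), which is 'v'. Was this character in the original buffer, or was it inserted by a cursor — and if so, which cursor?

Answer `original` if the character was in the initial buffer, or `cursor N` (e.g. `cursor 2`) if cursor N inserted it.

After op 1 (insert('y')): buffer="pyhkywyo" (len 8), cursors c1@2 c2@5 c3@7, authorship .1..2.3.
After op 2 (move_left): buffer="pyhkywyo" (len 8), cursors c1@1 c2@4 c3@6, authorship .1..2.3.
After op 3 (insert('r')): buffer="pryhkrywryo" (len 11), cursors c1@2 c2@6 c3@9, authorship .11..22.33.
After op 4 (move_right): buffer="pryhkrywryo" (len 11), cursors c1@3 c2@7 c3@10, authorship .11..22.33.
After op 5 (move_left): buffer="pryhkrywryo" (len 11), cursors c1@2 c2@6 c3@9, authorship .11..22.33.
After op 6 (delete): buffer="pyhkywyo" (len 8), cursors c1@1 c2@4 c3@6, authorship .1..2.3.
After op 7 (insert('v')): buffer="pvyhkvywvyo" (len 11), cursors c1@2 c2@6 c3@9, authorship .11..22.33.
Authorship (.=original, N=cursor N): . 1 1 . . 2 2 . 3 3 .
Index 5: author = 2

Answer: cursor 2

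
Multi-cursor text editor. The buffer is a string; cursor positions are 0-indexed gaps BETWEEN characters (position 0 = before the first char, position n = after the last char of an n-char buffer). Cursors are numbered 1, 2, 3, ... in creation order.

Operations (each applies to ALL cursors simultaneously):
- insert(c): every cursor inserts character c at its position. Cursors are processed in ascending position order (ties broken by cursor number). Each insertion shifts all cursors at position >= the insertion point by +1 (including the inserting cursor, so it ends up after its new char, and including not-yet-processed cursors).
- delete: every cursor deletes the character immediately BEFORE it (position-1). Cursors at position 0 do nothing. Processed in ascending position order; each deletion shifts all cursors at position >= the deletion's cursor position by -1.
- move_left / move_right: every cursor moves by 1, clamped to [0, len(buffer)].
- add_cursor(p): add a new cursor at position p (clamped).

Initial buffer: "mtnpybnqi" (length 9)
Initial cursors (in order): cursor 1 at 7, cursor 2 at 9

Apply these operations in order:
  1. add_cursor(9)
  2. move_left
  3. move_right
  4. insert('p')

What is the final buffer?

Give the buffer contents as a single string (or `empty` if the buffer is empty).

Answer: mtnpybnpqipp

Derivation:
After op 1 (add_cursor(9)): buffer="mtnpybnqi" (len 9), cursors c1@7 c2@9 c3@9, authorship .........
After op 2 (move_left): buffer="mtnpybnqi" (len 9), cursors c1@6 c2@8 c3@8, authorship .........
After op 3 (move_right): buffer="mtnpybnqi" (len 9), cursors c1@7 c2@9 c3@9, authorship .........
After op 4 (insert('p')): buffer="mtnpybnpqipp" (len 12), cursors c1@8 c2@12 c3@12, authorship .......1..23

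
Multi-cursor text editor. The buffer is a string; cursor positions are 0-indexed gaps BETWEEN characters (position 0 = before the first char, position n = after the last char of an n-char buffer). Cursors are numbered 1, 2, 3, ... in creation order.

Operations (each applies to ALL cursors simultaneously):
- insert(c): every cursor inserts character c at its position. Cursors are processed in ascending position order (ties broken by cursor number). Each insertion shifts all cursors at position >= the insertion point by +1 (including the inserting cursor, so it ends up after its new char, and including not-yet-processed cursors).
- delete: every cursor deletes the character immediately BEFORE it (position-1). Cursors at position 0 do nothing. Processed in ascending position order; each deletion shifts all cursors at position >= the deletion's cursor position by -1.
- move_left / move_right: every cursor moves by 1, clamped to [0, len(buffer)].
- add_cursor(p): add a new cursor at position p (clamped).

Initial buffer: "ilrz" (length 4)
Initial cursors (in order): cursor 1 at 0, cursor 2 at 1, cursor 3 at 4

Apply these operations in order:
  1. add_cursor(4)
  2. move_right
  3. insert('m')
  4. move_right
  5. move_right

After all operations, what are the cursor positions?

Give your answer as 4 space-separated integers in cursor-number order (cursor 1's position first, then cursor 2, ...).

Answer: 4 6 8 8

Derivation:
After op 1 (add_cursor(4)): buffer="ilrz" (len 4), cursors c1@0 c2@1 c3@4 c4@4, authorship ....
After op 2 (move_right): buffer="ilrz" (len 4), cursors c1@1 c2@2 c3@4 c4@4, authorship ....
After op 3 (insert('m')): buffer="imlmrzmm" (len 8), cursors c1@2 c2@4 c3@8 c4@8, authorship .1.2..34
After op 4 (move_right): buffer="imlmrzmm" (len 8), cursors c1@3 c2@5 c3@8 c4@8, authorship .1.2..34
After op 5 (move_right): buffer="imlmrzmm" (len 8), cursors c1@4 c2@6 c3@8 c4@8, authorship .1.2..34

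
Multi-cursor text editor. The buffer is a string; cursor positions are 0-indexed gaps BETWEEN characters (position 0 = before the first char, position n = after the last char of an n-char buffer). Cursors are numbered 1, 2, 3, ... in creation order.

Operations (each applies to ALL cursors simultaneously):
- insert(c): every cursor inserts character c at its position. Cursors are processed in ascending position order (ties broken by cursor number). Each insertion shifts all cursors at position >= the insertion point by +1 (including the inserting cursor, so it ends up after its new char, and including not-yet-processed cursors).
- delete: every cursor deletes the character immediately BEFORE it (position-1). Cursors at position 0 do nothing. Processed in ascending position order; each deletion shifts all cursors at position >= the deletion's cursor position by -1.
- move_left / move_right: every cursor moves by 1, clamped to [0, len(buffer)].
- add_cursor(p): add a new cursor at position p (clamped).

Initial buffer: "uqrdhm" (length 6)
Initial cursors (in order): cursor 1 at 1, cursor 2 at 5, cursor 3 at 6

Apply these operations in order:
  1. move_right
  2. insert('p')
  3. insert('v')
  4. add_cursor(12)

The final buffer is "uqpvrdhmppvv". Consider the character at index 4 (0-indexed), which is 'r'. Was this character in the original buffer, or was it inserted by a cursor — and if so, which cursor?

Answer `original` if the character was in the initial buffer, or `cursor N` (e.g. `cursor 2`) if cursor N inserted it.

Answer: original

Derivation:
After op 1 (move_right): buffer="uqrdhm" (len 6), cursors c1@2 c2@6 c3@6, authorship ......
After op 2 (insert('p')): buffer="uqprdhmpp" (len 9), cursors c1@3 c2@9 c3@9, authorship ..1....23
After op 3 (insert('v')): buffer="uqpvrdhmppvv" (len 12), cursors c1@4 c2@12 c3@12, authorship ..11....2323
After op 4 (add_cursor(12)): buffer="uqpvrdhmppvv" (len 12), cursors c1@4 c2@12 c3@12 c4@12, authorship ..11....2323
Authorship (.=original, N=cursor N): . . 1 1 . . . . 2 3 2 3
Index 4: author = original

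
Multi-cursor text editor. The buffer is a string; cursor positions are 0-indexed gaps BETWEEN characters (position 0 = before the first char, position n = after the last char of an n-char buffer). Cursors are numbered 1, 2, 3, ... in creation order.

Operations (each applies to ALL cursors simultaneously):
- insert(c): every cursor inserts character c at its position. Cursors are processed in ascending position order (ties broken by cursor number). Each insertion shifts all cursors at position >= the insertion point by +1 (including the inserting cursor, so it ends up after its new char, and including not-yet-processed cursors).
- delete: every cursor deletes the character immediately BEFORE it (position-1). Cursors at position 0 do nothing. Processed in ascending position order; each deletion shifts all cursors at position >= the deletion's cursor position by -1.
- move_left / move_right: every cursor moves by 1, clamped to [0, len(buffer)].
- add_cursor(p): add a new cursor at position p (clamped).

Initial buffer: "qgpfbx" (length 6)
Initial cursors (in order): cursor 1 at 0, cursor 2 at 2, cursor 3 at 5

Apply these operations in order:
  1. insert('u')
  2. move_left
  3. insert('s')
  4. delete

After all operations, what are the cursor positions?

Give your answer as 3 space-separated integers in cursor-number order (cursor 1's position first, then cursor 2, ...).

Answer: 0 3 7

Derivation:
After op 1 (insert('u')): buffer="uqgupfbux" (len 9), cursors c1@1 c2@4 c3@8, authorship 1..2...3.
After op 2 (move_left): buffer="uqgupfbux" (len 9), cursors c1@0 c2@3 c3@7, authorship 1..2...3.
After op 3 (insert('s')): buffer="suqgsupfbsux" (len 12), cursors c1@1 c2@5 c3@10, authorship 11..22...33.
After op 4 (delete): buffer="uqgupfbux" (len 9), cursors c1@0 c2@3 c3@7, authorship 1..2...3.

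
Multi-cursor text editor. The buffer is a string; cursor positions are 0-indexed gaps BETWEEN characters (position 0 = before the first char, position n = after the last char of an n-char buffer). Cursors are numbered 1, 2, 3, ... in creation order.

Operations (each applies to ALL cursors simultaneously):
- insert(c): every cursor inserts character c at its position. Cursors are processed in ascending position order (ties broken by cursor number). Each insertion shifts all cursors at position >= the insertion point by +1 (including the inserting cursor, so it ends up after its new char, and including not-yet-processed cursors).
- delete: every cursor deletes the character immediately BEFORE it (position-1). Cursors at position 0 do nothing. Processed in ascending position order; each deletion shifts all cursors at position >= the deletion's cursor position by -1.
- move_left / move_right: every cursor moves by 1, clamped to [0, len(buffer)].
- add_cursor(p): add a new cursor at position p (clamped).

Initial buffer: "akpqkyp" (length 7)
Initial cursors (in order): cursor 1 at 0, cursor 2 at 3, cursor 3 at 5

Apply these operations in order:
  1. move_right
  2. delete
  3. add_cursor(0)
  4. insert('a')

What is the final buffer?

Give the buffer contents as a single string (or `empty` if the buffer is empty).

After op 1 (move_right): buffer="akpqkyp" (len 7), cursors c1@1 c2@4 c3@6, authorship .......
After op 2 (delete): buffer="kpkp" (len 4), cursors c1@0 c2@2 c3@3, authorship ....
After op 3 (add_cursor(0)): buffer="kpkp" (len 4), cursors c1@0 c4@0 c2@2 c3@3, authorship ....
After op 4 (insert('a')): buffer="aakpakap" (len 8), cursors c1@2 c4@2 c2@5 c3@7, authorship 14..2.3.

Answer: aakpakap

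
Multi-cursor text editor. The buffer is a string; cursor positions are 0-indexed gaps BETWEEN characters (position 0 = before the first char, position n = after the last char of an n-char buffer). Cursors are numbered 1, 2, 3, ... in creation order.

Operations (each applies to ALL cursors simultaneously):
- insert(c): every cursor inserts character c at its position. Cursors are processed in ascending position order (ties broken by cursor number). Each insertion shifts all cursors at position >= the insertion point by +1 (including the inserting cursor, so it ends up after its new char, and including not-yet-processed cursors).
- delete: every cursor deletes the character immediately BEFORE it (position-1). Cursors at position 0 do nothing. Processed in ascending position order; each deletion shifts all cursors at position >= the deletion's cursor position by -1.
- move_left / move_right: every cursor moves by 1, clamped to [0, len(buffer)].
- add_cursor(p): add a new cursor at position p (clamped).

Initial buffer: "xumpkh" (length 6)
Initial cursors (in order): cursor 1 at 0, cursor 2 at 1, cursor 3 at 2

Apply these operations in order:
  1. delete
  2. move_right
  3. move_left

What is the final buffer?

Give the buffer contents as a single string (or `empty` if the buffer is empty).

Answer: mpkh

Derivation:
After op 1 (delete): buffer="mpkh" (len 4), cursors c1@0 c2@0 c3@0, authorship ....
After op 2 (move_right): buffer="mpkh" (len 4), cursors c1@1 c2@1 c3@1, authorship ....
After op 3 (move_left): buffer="mpkh" (len 4), cursors c1@0 c2@0 c3@0, authorship ....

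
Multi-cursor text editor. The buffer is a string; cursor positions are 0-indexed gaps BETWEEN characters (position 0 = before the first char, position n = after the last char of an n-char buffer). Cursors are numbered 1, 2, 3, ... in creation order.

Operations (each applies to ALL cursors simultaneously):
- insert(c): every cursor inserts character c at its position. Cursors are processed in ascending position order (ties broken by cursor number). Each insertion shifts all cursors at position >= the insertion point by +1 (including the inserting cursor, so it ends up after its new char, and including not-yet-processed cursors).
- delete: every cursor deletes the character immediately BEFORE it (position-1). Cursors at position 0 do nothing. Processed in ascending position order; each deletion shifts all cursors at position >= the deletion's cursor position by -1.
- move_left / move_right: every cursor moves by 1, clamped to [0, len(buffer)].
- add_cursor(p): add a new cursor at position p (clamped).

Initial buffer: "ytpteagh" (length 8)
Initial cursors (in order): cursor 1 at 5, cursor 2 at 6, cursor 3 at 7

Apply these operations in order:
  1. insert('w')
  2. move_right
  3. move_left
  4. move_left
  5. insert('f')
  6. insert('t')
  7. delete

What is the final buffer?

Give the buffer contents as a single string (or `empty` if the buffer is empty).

Answer: ytptefwafwgfwh

Derivation:
After op 1 (insert('w')): buffer="ytptewawgwh" (len 11), cursors c1@6 c2@8 c3@10, authorship .....1.2.3.
After op 2 (move_right): buffer="ytptewawgwh" (len 11), cursors c1@7 c2@9 c3@11, authorship .....1.2.3.
After op 3 (move_left): buffer="ytptewawgwh" (len 11), cursors c1@6 c2@8 c3@10, authorship .....1.2.3.
After op 4 (move_left): buffer="ytptewawgwh" (len 11), cursors c1@5 c2@7 c3@9, authorship .....1.2.3.
After op 5 (insert('f')): buffer="ytptefwafwgfwh" (len 14), cursors c1@6 c2@9 c3@12, authorship .....11.22.33.
After op 6 (insert('t')): buffer="ytpteftwaftwgftwh" (len 17), cursors c1@7 c2@11 c3@15, authorship .....111.222.333.
After op 7 (delete): buffer="ytptefwafwgfwh" (len 14), cursors c1@6 c2@9 c3@12, authorship .....11.22.33.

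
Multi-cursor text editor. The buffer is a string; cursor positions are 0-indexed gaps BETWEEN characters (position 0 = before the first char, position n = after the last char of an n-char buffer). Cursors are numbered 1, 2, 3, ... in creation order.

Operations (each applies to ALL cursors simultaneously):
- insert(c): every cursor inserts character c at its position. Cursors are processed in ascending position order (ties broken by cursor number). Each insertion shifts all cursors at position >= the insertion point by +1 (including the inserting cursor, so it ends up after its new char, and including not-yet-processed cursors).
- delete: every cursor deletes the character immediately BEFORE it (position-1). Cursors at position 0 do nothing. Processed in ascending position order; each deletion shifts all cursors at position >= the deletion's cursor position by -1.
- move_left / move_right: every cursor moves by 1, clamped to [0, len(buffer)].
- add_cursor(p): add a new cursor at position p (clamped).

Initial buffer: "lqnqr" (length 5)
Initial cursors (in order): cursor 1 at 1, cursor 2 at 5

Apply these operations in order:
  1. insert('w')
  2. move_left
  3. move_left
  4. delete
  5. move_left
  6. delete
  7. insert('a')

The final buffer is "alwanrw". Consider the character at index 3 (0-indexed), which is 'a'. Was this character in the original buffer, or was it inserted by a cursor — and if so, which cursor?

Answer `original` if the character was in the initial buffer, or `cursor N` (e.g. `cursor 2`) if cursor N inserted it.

Answer: cursor 2

Derivation:
After op 1 (insert('w')): buffer="lwqnqrw" (len 7), cursors c1@2 c2@7, authorship .1....2
After op 2 (move_left): buffer="lwqnqrw" (len 7), cursors c1@1 c2@6, authorship .1....2
After op 3 (move_left): buffer="lwqnqrw" (len 7), cursors c1@0 c2@5, authorship .1....2
After op 4 (delete): buffer="lwqnrw" (len 6), cursors c1@0 c2@4, authorship .1...2
After op 5 (move_left): buffer="lwqnrw" (len 6), cursors c1@0 c2@3, authorship .1...2
After op 6 (delete): buffer="lwnrw" (len 5), cursors c1@0 c2@2, authorship .1..2
After op 7 (insert('a')): buffer="alwanrw" (len 7), cursors c1@1 c2@4, authorship 1.12..2
Authorship (.=original, N=cursor N): 1 . 1 2 . . 2
Index 3: author = 2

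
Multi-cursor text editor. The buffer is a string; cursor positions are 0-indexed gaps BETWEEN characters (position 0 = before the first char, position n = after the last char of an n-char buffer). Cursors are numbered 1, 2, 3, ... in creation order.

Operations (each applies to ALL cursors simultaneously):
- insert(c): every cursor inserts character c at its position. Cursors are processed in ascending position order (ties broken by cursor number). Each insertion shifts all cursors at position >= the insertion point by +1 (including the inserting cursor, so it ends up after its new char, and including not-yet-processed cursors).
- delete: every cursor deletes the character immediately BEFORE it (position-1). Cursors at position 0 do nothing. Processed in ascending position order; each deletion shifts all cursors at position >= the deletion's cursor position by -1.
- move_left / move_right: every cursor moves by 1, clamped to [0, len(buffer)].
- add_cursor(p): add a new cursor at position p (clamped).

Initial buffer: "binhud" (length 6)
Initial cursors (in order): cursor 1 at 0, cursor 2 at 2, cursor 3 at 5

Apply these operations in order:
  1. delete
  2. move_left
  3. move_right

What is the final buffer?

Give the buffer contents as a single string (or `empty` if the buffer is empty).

After op 1 (delete): buffer="bnhd" (len 4), cursors c1@0 c2@1 c3@3, authorship ....
After op 2 (move_left): buffer="bnhd" (len 4), cursors c1@0 c2@0 c3@2, authorship ....
After op 3 (move_right): buffer="bnhd" (len 4), cursors c1@1 c2@1 c3@3, authorship ....

Answer: bnhd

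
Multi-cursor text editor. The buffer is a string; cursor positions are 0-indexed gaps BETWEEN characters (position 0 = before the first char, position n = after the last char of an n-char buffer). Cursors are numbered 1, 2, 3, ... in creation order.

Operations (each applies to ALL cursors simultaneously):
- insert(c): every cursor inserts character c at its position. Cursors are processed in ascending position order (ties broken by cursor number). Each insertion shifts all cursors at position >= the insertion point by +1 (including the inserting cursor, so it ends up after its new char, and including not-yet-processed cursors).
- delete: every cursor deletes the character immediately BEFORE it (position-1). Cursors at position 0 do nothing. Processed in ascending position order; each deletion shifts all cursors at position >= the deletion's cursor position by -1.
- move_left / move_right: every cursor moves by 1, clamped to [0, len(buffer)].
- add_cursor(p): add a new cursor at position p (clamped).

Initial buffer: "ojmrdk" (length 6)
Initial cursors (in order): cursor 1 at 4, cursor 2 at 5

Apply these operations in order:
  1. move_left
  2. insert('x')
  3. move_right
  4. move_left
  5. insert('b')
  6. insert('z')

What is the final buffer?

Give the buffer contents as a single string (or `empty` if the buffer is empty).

Answer: ojmxbzrxbzdk

Derivation:
After op 1 (move_left): buffer="ojmrdk" (len 6), cursors c1@3 c2@4, authorship ......
After op 2 (insert('x')): buffer="ojmxrxdk" (len 8), cursors c1@4 c2@6, authorship ...1.2..
After op 3 (move_right): buffer="ojmxrxdk" (len 8), cursors c1@5 c2@7, authorship ...1.2..
After op 4 (move_left): buffer="ojmxrxdk" (len 8), cursors c1@4 c2@6, authorship ...1.2..
After op 5 (insert('b')): buffer="ojmxbrxbdk" (len 10), cursors c1@5 c2@8, authorship ...11.22..
After op 6 (insert('z')): buffer="ojmxbzrxbzdk" (len 12), cursors c1@6 c2@10, authorship ...111.222..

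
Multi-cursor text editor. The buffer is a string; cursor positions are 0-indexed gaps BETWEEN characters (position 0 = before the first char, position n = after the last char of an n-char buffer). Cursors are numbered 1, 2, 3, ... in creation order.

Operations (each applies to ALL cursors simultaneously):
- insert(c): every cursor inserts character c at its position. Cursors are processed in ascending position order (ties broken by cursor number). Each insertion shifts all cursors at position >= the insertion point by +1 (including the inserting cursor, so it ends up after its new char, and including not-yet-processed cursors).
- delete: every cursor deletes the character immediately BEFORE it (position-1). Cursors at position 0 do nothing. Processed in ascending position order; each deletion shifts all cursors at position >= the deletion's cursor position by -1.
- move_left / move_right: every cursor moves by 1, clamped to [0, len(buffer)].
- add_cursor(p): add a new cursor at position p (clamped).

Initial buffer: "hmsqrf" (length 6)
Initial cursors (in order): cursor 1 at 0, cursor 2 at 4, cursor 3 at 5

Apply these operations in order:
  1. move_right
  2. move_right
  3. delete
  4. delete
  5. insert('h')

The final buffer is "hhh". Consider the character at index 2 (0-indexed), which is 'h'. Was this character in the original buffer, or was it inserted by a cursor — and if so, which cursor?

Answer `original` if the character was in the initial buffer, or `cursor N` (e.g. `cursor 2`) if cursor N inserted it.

Answer: cursor 3

Derivation:
After op 1 (move_right): buffer="hmsqrf" (len 6), cursors c1@1 c2@5 c3@6, authorship ......
After op 2 (move_right): buffer="hmsqrf" (len 6), cursors c1@2 c2@6 c3@6, authorship ......
After op 3 (delete): buffer="hsq" (len 3), cursors c1@1 c2@3 c3@3, authorship ...
After op 4 (delete): buffer="" (len 0), cursors c1@0 c2@0 c3@0, authorship 
After op 5 (insert('h')): buffer="hhh" (len 3), cursors c1@3 c2@3 c3@3, authorship 123
Authorship (.=original, N=cursor N): 1 2 3
Index 2: author = 3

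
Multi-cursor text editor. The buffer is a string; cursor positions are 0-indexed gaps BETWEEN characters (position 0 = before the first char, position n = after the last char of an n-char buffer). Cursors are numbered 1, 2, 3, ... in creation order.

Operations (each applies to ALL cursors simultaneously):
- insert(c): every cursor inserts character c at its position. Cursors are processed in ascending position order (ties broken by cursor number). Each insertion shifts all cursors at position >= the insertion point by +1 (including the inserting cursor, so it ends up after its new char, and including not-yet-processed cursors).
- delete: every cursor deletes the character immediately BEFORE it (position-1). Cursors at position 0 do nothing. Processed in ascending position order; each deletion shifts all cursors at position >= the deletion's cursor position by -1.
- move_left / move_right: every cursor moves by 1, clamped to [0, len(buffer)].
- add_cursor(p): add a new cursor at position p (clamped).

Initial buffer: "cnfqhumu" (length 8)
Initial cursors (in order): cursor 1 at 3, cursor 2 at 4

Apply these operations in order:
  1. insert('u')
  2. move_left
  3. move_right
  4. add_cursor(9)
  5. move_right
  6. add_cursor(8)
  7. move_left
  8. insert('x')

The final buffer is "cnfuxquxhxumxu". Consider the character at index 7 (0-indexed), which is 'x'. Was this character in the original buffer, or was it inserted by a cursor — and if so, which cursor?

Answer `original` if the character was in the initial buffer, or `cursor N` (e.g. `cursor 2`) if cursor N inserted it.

After op 1 (insert('u')): buffer="cnfuquhumu" (len 10), cursors c1@4 c2@6, authorship ...1.2....
After op 2 (move_left): buffer="cnfuquhumu" (len 10), cursors c1@3 c2@5, authorship ...1.2....
After op 3 (move_right): buffer="cnfuquhumu" (len 10), cursors c1@4 c2@6, authorship ...1.2....
After op 4 (add_cursor(9)): buffer="cnfuquhumu" (len 10), cursors c1@4 c2@6 c3@9, authorship ...1.2....
After op 5 (move_right): buffer="cnfuquhumu" (len 10), cursors c1@5 c2@7 c3@10, authorship ...1.2....
After op 6 (add_cursor(8)): buffer="cnfuquhumu" (len 10), cursors c1@5 c2@7 c4@8 c3@10, authorship ...1.2....
After op 7 (move_left): buffer="cnfuquhumu" (len 10), cursors c1@4 c2@6 c4@7 c3@9, authorship ...1.2....
After op 8 (insert('x')): buffer="cnfuxquxhxumxu" (len 14), cursors c1@5 c2@8 c4@10 c3@13, authorship ...11.22.4..3.
Authorship (.=original, N=cursor N): . . . 1 1 . 2 2 . 4 . . 3 .
Index 7: author = 2

Answer: cursor 2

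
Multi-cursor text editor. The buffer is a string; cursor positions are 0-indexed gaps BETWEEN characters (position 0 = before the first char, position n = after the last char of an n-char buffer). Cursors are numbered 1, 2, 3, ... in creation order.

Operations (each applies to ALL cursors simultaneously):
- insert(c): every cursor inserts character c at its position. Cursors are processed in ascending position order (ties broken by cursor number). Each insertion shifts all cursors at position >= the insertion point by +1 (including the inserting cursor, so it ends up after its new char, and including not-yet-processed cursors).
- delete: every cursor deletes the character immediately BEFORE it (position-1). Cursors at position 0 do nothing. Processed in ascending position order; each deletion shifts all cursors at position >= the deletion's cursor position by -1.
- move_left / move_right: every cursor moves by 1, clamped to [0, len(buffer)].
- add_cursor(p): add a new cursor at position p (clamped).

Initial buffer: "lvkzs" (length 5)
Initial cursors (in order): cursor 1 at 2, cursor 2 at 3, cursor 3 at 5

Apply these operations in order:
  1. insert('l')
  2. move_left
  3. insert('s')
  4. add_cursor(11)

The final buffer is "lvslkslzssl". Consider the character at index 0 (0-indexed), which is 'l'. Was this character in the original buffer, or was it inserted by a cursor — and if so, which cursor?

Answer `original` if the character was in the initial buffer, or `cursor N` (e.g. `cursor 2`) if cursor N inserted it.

After op 1 (insert('l')): buffer="lvlklzsl" (len 8), cursors c1@3 c2@5 c3@8, authorship ..1.2..3
After op 2 (move_left): buffer="lvlklzsl" (len 8), cursors c1@2 c2@4 c3@7, authorship ..1.2..3
After op 3 (insert('s')): buffer="lvslkslzssl" (len 11), cursors c1@3 c2@6 c3@10, authorship ..11.22..33
After op 4 (add_cursor(11)): buffer="lvslkslzssl" (len 11), cursors c1@3 c2@6 c3@10 c4@11, authorship ..11.22..33
Authorship (.=original, N=cursor N): . . 1 1 . 2 2 . . 3 3
Index 0: author = original

Answer: original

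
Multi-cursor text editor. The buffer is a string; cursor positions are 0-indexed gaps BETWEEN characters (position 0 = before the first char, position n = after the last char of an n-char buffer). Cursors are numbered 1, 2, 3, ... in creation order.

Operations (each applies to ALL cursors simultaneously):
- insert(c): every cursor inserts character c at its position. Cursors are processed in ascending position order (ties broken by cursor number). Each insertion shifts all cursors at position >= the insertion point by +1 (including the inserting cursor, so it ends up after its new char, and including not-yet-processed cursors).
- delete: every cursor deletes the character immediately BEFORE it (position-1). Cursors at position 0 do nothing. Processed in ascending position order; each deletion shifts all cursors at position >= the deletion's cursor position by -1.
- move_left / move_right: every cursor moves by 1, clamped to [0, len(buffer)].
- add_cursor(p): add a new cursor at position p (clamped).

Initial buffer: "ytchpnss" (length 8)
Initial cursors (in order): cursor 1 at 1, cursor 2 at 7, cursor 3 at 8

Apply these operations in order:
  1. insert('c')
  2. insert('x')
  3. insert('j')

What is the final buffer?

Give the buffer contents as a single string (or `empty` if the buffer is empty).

After op 1 (insert('c')): buffer="yctchpnscsc" (len 11), cursors c1@2 c2@9 c3@11, authorship .1......2.3
After op 2 (insert('x')): buffer="ycxtchpnscxscx" (len 14), cursors c1@3 c2@11 c3@14, authorship .11......22.33
After op 3 (insert('j')): buffer="ycxjtchpnscxjscxj" (len 17), cursors c1@4 c2@13 c3@17, authorship .111......222.333

Answer: ycxjtchpnscxjscxj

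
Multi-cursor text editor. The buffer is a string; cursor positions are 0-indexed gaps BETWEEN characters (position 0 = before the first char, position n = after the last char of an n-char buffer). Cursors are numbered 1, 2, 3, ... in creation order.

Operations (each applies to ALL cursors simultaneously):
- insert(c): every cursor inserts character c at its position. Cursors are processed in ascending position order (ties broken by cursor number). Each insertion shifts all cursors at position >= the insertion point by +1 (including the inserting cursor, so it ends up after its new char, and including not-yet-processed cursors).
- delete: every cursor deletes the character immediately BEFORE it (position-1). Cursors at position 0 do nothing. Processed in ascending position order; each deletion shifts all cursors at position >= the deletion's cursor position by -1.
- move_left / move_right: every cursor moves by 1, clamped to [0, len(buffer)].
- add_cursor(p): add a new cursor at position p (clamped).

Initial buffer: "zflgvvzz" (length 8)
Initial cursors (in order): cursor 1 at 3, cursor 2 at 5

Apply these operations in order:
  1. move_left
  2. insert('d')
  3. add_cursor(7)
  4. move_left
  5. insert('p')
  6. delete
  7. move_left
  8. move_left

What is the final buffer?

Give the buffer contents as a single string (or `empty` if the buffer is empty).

After op 1 (move_left): buffer="zflgvvzz" (len 8), cursors c1@2 c2@4, authorship ........
After op 2 (insert('d')): buffer="zfdlgdvvzz" (len 10), cursors c1@3 c2@6, authorship ..1..2....
After op 3 (add_cursor(7)): buffer="zfdlgdvvzz" (len 10), cursors c1@3 c2@6 c3@7, authorship ..1..2....
After op 4 (move_left): buffer="zfdlgdvvzz" (len 10), cursors c1@2 c2@5 c3@6, authorship ..1..2....
After op 5 (insert('p')): buffer="zfpdlgpdpvvzz" (len 13), cursors c1@3 c2@7 c3@9, authorship ..11..223....
After op 6 (delete): buffer="zfdlgdvvzz" (len 10), cursors c1@2 c2@5 c3@6, authorship ..1..2....
After op 7 (move_left): buffer="zfdlgdvvzz" (len 10), cursors c1@1 c2@4 c3@5, authorship ..1..2....
After op 8 (move_left): buffer="zfdlgdvvzz" (len 10), cursors c1@0 c2@3 c3@4, authorship ..1..2....

Answer: zfdlgdvvzz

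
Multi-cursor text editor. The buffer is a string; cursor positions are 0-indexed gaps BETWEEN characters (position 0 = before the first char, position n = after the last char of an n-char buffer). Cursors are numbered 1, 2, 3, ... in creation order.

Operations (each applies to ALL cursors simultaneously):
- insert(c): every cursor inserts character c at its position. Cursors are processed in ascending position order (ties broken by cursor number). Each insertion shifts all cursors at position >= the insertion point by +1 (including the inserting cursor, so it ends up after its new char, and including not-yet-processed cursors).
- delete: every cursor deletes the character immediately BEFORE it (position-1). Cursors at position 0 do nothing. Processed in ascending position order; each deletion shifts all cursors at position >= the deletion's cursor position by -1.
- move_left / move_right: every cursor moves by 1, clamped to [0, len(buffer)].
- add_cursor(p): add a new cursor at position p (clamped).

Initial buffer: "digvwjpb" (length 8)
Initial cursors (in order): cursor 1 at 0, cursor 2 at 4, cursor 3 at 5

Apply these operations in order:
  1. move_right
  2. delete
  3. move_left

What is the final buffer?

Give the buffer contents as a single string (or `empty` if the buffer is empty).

Answer: igvpb

Derivation:
After op 1 (move_right): buffer="digvwjpb" (len 8), cursors c1@1 c2@5 c3@6, authorship ........
After op 2 (delete): buffer="igvpb" (len 5), cursors c1@0 c2@3 c3@3, authorship .....
After op 3 (move_left): buffer="igvpb" (len 5), cursors c1@0 c2@2 c3@2, authorship .....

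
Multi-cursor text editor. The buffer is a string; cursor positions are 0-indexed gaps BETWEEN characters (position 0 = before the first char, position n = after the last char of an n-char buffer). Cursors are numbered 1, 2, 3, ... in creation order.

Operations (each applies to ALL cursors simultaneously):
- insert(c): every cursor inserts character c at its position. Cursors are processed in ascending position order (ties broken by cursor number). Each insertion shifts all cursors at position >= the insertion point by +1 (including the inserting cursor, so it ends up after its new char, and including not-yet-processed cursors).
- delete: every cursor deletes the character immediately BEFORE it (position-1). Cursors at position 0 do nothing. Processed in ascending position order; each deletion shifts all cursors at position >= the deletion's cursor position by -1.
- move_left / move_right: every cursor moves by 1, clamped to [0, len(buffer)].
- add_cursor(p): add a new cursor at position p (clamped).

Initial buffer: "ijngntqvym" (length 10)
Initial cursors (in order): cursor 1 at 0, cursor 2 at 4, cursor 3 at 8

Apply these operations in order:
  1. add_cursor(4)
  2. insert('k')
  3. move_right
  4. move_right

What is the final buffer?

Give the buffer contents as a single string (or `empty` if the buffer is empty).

After op 1 (add_cursor(4)): buffer="ijngntqvym" (len 10), cursors c1@0 c2@4 c4@4 c3@8, authorship ..........
After op 2 (insert('k')): buffer="kijngkkntqvkym" (len 14), cursors c1@1 c2@7 c4@7 c3@12, authorship 1....24....3..
After op 3 (move_right): buffer="kijngkkntqvkym" (len 14), cursors c1@2 c2@8 c4@8 c3@13, authorship 1....24....3..
After op 4 (move_right): buffer="kijngkkntqvkym" (len 14), cursors c1@3 c2@9 c4@9 c3@14, authorship 1....24....3..

Answer: kijngkkntqvkym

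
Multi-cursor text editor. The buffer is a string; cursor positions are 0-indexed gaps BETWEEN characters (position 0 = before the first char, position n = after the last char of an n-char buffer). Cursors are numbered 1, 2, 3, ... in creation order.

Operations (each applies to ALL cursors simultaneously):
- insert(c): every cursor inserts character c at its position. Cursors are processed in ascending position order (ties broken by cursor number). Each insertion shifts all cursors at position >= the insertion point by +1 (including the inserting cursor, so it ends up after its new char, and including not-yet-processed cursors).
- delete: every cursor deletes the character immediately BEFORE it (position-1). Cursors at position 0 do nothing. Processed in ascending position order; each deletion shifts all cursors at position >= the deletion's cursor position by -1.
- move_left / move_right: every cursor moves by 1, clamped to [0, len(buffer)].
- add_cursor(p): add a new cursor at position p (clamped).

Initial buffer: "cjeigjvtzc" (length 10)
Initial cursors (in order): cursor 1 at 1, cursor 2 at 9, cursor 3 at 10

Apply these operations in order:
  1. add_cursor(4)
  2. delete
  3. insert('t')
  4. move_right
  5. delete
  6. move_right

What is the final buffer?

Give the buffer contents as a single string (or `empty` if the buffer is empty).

After op 1 (add_cursor(4)): buffer="cjeigjvtzc" (len 10), cursors c1@1 c4@4 c2@9 c3@10, authorship ..........
After op 2 (delete): buffer="jegjvt" (len 6), cursors c1@0 c4@2 c2@6 c3@6, authorship ......
After op 3 (insert('t')): buffer="tjetgjvttt" (len 10), cursors c1@1 c4@4 c2@10 c3@10, authorship 1..4....23
After op 4 (move_right): buffer="tjetgjvttt" (len 10), cursors c1@2 c4@5 c2@10 c3@10, authorship 1..4....23
After op 5 (delete): buffer="tetjvt" (len 6), cursors c1@1 c4@3 c2@6 c3@6, authorship 1.4...
After op 6 (move_right): buffer="tetjvt" (len 6), cursors c1@2 c4@4 c2@6 c3@6, authorship 1.4...

Answer: tetjvt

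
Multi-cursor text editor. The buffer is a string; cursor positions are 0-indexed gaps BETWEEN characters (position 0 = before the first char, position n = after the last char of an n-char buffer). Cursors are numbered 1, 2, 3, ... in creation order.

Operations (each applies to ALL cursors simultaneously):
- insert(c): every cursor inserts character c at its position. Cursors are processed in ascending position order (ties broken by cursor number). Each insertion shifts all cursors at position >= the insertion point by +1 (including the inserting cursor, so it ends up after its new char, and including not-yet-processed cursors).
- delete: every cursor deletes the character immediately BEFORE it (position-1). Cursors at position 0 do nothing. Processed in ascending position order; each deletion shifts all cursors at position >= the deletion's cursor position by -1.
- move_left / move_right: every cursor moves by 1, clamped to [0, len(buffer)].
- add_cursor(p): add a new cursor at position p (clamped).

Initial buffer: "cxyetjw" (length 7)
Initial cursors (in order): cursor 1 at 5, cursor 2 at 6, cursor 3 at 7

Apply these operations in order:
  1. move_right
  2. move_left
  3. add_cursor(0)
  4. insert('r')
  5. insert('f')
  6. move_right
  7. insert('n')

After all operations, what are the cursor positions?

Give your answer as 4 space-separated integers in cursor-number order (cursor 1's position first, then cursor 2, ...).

Answer: 12 19 19 4

Derivation:
After op 1 (move_right): buffer="cxyetjw" (len 7), cursors c1@6 c2@7 c3@7, authorship .......
After op 2 (move_left): buffer="cxyetjw" (len 7), cursors c1@5 c2@6 c3@6, authorship .......
After op 3 (add_cursor(0)): buffer="cxyetjw" (len 7), cursors c4@0 c1@5 c2@6 c3@6, authorship .......
After op 4 (insert('r')): buffer="rcxyetrjrrw" (len 11), cursors c4@1 c1@7 c2@10 c3@10, authorship 4.....1.23.
After op 5 (insert('f')): buffer="rfcxyetrfjrrffw" (len 15), cursors c4@2 c1@9 c2@14 c3@14, authorship 44.....11.2323.
After op 6 (move_right): buffer="rfcxyetrfjrrffw" (len 15), cursors c4@3 c1@10 c2@15 c3@15, authorship 44.....11.2323.
After op 7 (insert('n')): buffer="rfcnxyetrfjnrrffwnn" (len 19), cursors c4@4 c1@12 c2@19 c3@19, authorship 44.4....11.12323.23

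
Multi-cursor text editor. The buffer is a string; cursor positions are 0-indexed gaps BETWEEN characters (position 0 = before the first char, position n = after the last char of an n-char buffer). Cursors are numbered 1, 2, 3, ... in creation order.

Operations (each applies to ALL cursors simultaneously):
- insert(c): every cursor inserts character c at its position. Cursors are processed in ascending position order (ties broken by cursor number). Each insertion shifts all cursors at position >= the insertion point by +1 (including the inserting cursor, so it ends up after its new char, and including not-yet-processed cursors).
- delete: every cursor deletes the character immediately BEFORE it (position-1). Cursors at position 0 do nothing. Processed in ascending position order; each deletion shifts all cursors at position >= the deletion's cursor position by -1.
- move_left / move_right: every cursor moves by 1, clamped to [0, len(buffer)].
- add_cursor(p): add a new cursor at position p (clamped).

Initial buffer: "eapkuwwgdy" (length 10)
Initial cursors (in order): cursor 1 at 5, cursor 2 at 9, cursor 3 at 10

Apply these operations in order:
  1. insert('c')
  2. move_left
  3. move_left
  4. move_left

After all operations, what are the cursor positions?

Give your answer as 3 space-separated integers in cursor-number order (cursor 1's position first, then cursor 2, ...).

After op 1 (insert('c')): buffer="eapkucwwgdcyc" (len 13), cursors c1@6 c2@11 c3@13, authorship .....1....2.3
After op 2 (move_left): buffer="eapkucwwgdcyc" (len 13), cursors c1@5 c2@10 c3@12, authorship .....1....2.3
After op 3 (move_left): buffer="eapkucwwgdcyc" (len 13), cursors c1@4 c2@9 c3@11, authorship .....1....2.3
After op 4 (move_left): buffer="eapkucwwgdcyc" (len 13), cursors c1@3 c2@8 c3@10, authorship .....1....2.3

Answer: 3 8 10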